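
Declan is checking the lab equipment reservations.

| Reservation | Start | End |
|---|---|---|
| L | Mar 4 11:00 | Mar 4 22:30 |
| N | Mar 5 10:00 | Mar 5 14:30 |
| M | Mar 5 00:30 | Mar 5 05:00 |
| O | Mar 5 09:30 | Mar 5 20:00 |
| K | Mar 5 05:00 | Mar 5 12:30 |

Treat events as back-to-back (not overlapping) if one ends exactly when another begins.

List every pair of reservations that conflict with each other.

Check each pair: they overlap iff neither finishes before the other starts.
Sorted by start: L, M, K, O, N.
M starts after L ends, so L has no further overlaps.
K starts exactly when M ends (back-to-back, no overlap), so M has no further overlaps.
O starts before K ends → K and O overlap.
N starts before K ends → K and N overlap.
N starts before O ends → O and N overlap.

K & N, K & O, N & O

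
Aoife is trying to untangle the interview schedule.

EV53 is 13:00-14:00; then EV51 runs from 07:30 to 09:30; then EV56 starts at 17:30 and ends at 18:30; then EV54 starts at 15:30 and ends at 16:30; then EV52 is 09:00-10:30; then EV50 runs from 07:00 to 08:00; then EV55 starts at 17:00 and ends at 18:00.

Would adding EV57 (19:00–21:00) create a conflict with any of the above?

EV50: ends 08:00 at or before EV57 starts 19:00 → clear.
EV51: ends 09:30 at or before EV57 starts 19:00 → clear.
EV52: ends 10:30 at or before EV57 starts 19:00 → clear.
EV53: ends 14:00 at or before EV57 starts 19:00 → clear.
EV54: ends 16:30 at or before EV57 starts 19:00 → clear.
EV55: ends 18:00 at or before EV57 starts 19:00 → clear.
EV56: ends 18:30 at or before EV57 starts 19:00 → clear.

No — it doesn't clash with anything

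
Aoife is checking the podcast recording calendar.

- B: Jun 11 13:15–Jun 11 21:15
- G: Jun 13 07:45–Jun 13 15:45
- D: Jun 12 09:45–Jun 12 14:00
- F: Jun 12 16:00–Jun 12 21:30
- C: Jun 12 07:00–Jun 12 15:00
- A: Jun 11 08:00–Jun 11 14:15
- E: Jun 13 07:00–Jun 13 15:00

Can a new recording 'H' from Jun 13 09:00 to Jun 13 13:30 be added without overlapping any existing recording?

No — it overlaps E, G

A: ends Jun 11 14:15 at or before H starts Jun 13 09:00 → clear.
B: ends Jun 11 21:15 at or before H starts Jun 13 09:00 → clear.
C: ends Jun 12 15:00 at or before H starts Jun 13 09:00 → clear.
D: ends Jun 12 14:00 at or before H starts Jun 13 09:00 → clear.
F: ends Jun 12 21:30 at or before H starts Jun 13 09:00 → clear.
E: starts Jun 13 07:00 before H ends Jun 13 13:30, and ends Jun 13 15:00 after H starts Jun 13 09:00 → overlap.
G: starts Jun 13 07:45 before H ends Jun 13 13:30, and ends Jun 13 15:45 after H starts Jun 13 09:00 → overlap.
H overlaps E, G.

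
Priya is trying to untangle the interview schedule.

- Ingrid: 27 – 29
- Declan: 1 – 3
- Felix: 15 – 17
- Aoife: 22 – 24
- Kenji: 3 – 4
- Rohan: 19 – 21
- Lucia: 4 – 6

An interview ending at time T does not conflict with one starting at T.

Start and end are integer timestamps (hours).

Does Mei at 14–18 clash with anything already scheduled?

Declan: ends 3 at or before Mei starts 14 → clear.
Kenji: ends 4 at or before Mei starts 14 → clear.
Lucia: ends 6 at or before Mei starts 14 → clear.
Felix: starts 15 before Mei ends 18, and ends 17 after Mei starts 14 → overlap.
Rohan: starts 19 at or after Mei ends 18 → clear.
Aoife: starts 22 at or after Mei ends 18 → clear.
Ingrid: starts 27 at or after Mei ends 18 → clear.
Mei overlaps Felix.

Yes — it overlaps Felix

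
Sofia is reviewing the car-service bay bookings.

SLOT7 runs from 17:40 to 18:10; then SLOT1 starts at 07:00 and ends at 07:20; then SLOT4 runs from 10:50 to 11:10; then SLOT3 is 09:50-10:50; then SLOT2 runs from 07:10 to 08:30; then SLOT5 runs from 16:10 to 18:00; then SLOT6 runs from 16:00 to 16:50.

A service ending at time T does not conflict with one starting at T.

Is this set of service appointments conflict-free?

No

Sorted by start: SLOT1, SLOT2, SLOT3, SLOT4, SLOT6, SLOT5, SLOT7.
SLOT2 starts before SLOT1 ends → SLOT1 and SLOT2 overlap.
That's a conflict, so the schedule is not conflict-free.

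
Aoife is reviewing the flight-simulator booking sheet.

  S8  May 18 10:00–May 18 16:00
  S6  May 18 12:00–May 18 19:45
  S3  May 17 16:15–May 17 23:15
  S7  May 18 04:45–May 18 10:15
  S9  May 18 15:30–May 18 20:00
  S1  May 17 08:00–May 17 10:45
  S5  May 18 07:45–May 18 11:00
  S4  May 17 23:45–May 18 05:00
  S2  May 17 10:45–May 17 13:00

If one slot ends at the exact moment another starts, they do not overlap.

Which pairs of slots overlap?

S4 & S7, S5 & S7, S5 & S8, S6 & S8, S6 & S9, S7 & S8, S8 & S9

Two intervals overlap when each starts before the other ends.
Sorted by start: S1, S2, S3, S4, S7, S5, S8, S6, S9.
S2 starts exactly when S1 ends (back-to-back, no overlap); S1 is clear from here.
S3 starts after S2 ends; S2 is clear from here.
S4 starts after S3 ends; S3 is clear from here.
S7 starts before S4 ends → S4 and S7 overlap.
S5 starts after S4 ends; S4 is clear from here.
S5 starts before S7 ends → S7 and S5 overlap.
S8 starts before S7 ends → S7 and S8 overlap.
S6 starts after S7 ends; S7 is clear from here.
S8 starts before S5 ends → S5 and S8 overlap.
S6 starts after S5 ends; S5 is clear from here.
S6 starts before S8 ends → S8 and S6 overlap.
S9 starts before S8 ends → S8 and S9 overlap.
S9 starts before S6 ends → S6 and S9 overlap.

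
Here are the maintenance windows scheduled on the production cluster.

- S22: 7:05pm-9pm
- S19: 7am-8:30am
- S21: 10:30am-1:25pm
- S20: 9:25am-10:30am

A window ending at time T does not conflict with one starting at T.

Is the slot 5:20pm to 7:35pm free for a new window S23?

S19: ends 8:30am at or before S23 starts 5:20pm → clear.
S20: ends 10:30am at or before S23 starts 5:20pm → clear.
S21: ends 1:25pm at or before S23 starts 5:20pm → clear.
S22: starts 7:05pm before S23 ends 7:35pm, and ends 9pm after S23 starts 5:20pm → overlap.
S23 overlaps S22.

No — it overlaps S22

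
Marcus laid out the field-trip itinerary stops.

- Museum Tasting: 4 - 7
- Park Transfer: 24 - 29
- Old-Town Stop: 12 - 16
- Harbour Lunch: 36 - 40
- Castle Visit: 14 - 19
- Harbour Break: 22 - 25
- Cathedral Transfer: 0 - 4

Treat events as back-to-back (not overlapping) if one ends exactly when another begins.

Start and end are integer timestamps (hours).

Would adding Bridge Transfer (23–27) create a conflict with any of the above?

Yes — it overlaps Harbour Break, Park Transfer

Cathedral Transfer: ends 4 at or before Bridge Transfer starts 23 → clear.
Museum Tasting: ends 7 at or before Bridge Transfer starts 23 → clear.
Old-Town Stop: ends 16 at or before Bridge Transfer starts 23 → clear.
Castle Visit: ends 19 at or before Bridge Transfer starts 23 → clear.
Harbour Break: starts 22 before Bridge Transfer ends 27, and ends 25 after Bridge Transfer starts 23 → overlap.
Park Transfer: starts 24 before Bridge Transfer ends 27, and ends 29 after Bridge Transfer starts 23 → overlap.
Harbour Lunch: starts 36 at or after Bridge Transfer ends 27 → clear.
Bridge Transfer overlaps Harbour Break, Park Transfer.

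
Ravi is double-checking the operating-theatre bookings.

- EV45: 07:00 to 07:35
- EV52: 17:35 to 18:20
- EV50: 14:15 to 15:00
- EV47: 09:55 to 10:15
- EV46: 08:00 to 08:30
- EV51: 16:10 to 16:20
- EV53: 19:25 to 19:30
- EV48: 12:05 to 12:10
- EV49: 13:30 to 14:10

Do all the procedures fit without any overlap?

Two intervals overlap when each starts before the other ends.
Sorted by start: EV45, EV46, EV47, EV48, EV49, EV50, EV51, EV52, EV53.
EV46 starts after EV45 ends — done with EV45.
EV47 starts after EV46 ends — done with EV46.
EV48 starts after EV47 ends — done with EV47.
EV49 starts after EV48 ends — done with EV48.
EV50 starts after EV49 ends — done with EV49.
EV51 starts after EV50 ends — done with EV50.
EV52 starts after EV51 ends — done with EV51.
EV53 starts after EV52 ends.
Every pair is clear; the schedule has no overlaps.

Yes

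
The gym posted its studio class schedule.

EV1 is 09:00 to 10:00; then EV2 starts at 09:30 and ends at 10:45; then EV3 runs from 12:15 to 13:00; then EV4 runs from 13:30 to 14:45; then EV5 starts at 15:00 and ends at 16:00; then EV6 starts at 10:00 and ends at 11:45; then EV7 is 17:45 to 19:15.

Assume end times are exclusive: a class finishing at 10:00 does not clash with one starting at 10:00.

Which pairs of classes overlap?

Sorted by start: EV1, EV2, EV6, EV3, EV4, EV5, EV7.
EV2 starts before EV1 ends → EV1 and EV2 overlap.
EV6 starts exactly when EV1 ends (back-to-back, no overlap), so EV1 has no further overlaps.
EV6 starts before EV2 ends → EV2 and EV6 overlap.
EV3 starts after EV2 ends, so EV2 has no further overlaps.
EV3 starts after EV6 ends, so EV6 has no further overlaps.
EV4 starts after EV3 ends, so EV3 has no further overlaps.
EV5 starts after EV4 ends, so EV4 has no further overlaps.
EV7 starts after EV5 ends.

EV1 & EV2, EV2 & EV6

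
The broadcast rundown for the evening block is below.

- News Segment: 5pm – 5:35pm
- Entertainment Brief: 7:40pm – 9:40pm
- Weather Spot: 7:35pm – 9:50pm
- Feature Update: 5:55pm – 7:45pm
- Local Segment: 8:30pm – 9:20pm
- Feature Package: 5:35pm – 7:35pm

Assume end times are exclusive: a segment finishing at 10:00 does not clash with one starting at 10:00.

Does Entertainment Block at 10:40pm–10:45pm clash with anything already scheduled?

No — it doesn't clash with anything

News Segment: ends 5:35pm at or before Entertainment Block starts 10:40pm → clear.
Feature Package: ends 7:35pm at or before Entertainment Block starts 10:40pm → clear.
Feature Update: ends 7:45pm at or before Entertainment Block starts 10:40pm → clear.
Weather Spot: ends 9:50pm at or before Entertainment Block starts 10:40pm → clear.
Entertainment Brief: ends 9:40pm at or before Entertainment Block starts 10:40pm → clear.
Local Segment: ends 9:20pm at or before Entertainment Block starts 10:40pm → clear.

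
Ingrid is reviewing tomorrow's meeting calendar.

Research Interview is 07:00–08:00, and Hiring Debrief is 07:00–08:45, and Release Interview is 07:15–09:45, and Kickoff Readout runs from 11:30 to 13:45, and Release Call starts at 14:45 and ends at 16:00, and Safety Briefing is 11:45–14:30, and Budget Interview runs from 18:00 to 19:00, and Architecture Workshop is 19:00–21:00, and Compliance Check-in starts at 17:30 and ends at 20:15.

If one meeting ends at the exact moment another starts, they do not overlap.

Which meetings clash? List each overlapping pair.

Sorted by start: Research Interview, Hiring Debrief, Release Interview, Kickoff Readout, Safety Briefing, Release Call, Compliance Check-in, Budget Interview, Architecture Workshop.
Hiring Debrief starts before Research Interview ends → Research Interview and Hiring Debrief overlap.
Release Interview starts before Research Interview ends → Research Interview and Release Interview overlap.
Kickoff Readout starts after Research Interview ends, so Research Interview has no further overlaps.
Release Interview starts before Hiring Debrief ends → Hiring Debrief and Release Interview overlap.
Kickoff Readout starts after Hiring Debrief ends, so Hiring Debrief has no further overlaps.
Kickoff Readout starts after Release Interview ends, so Release Interview has no further overlaps.
Safety Briefing starts before Kickoff Readout ends → Kickoff Readout and Safety Briefing overlap.
Release Call starts after Kickoff Readout ends, so Kickoff Readout has no further overlaps.
Release Call starts after Safety Briefing ends, so Safety Briefing has no further overlaps.
Compliance Check-in starts after Release Call ends, so Release Call has no further overlaps.
Budget Interview starts before Compliance Check-in ends → Compliance Check-in and Budget Interview overlap.
Architecture Workshop starts before Compliance Check-in ends → Compliance Check-in and Architecture Workshop overlap.
Architecture Workshop starts exactly when Budget Interview ends (back-to-back, no overlap).

Architecture Workshop & Compliance Check-in, Budget Interview & Compliance Check-in, Hiring Debrief & Release Interview, Hiring Debrief & Research Interview, Kickoff Readout & Safety Briefing, Release Interview & Research Interview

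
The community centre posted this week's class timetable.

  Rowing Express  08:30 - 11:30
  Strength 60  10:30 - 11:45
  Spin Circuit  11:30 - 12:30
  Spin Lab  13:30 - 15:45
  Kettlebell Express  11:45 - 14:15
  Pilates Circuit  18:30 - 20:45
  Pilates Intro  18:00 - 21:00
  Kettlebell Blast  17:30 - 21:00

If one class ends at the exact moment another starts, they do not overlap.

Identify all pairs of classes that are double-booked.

Kettlebell Blast & Pilates Circuit, Kettlebell Blast & Pilates Intro, Kettlebell Express & Spin Circuit, Kettlebell Express & Spin Lab, Pilates Circuit & Pilates Intro, Rowing Express & Strength 60, Spin Circuit & Strength 60

Check each pair: they overlap iff neither finishes before the other starts.
Sorted by start: Rowing Express, Strength 60, Spin Circuit, Kettlebell Express, Spin Lab, Kettlebell Blast, Pilates Intro, Pilates Circuit.
Strength 60 starts before Rowing Express ends → Rowing Express and Strength 60 overlap.
Spin Circuit starts exactly when Rowing Express ends (back-to-back, no overlap), so Rowing Express has no further overlaps.
Spin Circuit starts before Strength 60 ends → Strength 60 and Spin Circuit overlap.
Kettlebell Express starts exactly when Strength 60 ends (back-to-back, no overlap), so Strength 60 has no further overlaps.
Kettlebell Express starts before Spin Circuit ends → Spin Circuit and Kettlebell Express overlap.
Spin Lab starts after Spin Circuit ends, so Spin Circuit has no further overlaps.
Spin Lab starts before Kettlebell Express ends → Kettlebell Express and Spin Lab overlap.
Kettlebell Blast starts after Kettlebell Express ends, so Kettlebell Express has no further overlaps.
Kettlebell Blast starts after Spin Lab ends, so Spin Lab has no further overlaps.
Pilates Intro starts before Kettlebell Blast ends → Kettlebell Blast and Pilates Intro overlap.
Pilates Circuit starts before Kettlebell Blast ends → Kettlebell Blast and Pilates Circuit overlap.
Pilates Circuit starts before Pilates Intro ends → Pilates Intro and Pilates Circuit overlap.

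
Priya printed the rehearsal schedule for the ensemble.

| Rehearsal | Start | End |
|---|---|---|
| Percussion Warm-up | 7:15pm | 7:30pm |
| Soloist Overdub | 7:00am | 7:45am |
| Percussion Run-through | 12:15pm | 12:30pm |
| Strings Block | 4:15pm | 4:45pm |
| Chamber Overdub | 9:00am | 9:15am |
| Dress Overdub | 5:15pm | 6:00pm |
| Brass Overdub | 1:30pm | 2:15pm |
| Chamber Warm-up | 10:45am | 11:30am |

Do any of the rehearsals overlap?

No

Sorted by start: Soloist Overdub, Chamber Overdub, Chamber Warm-up, Percussion Run-through, Brass Overdub, Strings Block, Dress Overdub, Percussion Warm-up.
Chamber Overdub starts after Soloist Overdub ends — done with Soloist Overdub.
Chamber Warm-up starts after Chamber Overdub ends — done with Chamber Overdub.
Percussion Run-through starts after Chamber Warm-up ends — done with Chamber Warm-up.
Brass Overdub starts after Percussion Run-through ends — done with Percussion Run-through.
Strings Block starts after Brass Overdub ends — done with Brass Overdub.
Dress Overdub starts after Strings Block ends — done with Strings Block.
Percussion Warm-up starts after Dress Overdub ends.
Every pair is clear; the schedule has no overlaps.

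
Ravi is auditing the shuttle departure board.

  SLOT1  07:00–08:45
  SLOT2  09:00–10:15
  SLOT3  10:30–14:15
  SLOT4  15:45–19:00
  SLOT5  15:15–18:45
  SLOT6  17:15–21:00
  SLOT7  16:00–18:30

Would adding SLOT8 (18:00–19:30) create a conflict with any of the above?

SLOT1: ends 08:45 at or before SLOT8 starts 18:00 → clear.
SLOT2: ends 10:15 at or before SLOT8 starts 18:00 → clear.
SLOT3: ends 14:15 at or before SLOT8 starts 18:00 → clear.
SLOT5: starts 15:15 before SLOT8 ends 19:30, and ends 18:45 after SLOT8 starts 18:00 → overlap.
SLOT4: starts 15:45 before SLOT8 ends 19:30, and ends 19:00 after SLOT8 starts 18:00 → overlap.
SLOT7: starts 16:00 before SLOT8 ends 19:30, and ends 18:30 after SLOT8 starts 18:00 → overlap.
SLOT6: starts 17:15 before SLOT8 ends 19:30, and ends 21:00 after SLOT8 starts 18:00 → overlap.
SLOT8 overlaps SLOT4, SLOT5, SLOT6, SLOT7.

Yes — it overlaps SLOT4, SLOT5, SLOT6, SLOT7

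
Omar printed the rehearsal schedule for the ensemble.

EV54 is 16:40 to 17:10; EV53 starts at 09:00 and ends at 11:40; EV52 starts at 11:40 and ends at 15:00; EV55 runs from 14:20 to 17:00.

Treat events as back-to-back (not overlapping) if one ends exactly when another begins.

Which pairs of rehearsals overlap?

EV52 & EV55, EV54 & EV55

Sorted by start: EV53, EV52, EV55, EV54.
EV52 starts exactly when EV53 ends (back-to-back, no overlap); EV53 is clear from here.
EV55 starts before EV52 ends → EV52 and EV55 overlap.
EV54 starts after EV52 ends.
EV54 starts before EV55 ends → EV55 and EV54 overlap.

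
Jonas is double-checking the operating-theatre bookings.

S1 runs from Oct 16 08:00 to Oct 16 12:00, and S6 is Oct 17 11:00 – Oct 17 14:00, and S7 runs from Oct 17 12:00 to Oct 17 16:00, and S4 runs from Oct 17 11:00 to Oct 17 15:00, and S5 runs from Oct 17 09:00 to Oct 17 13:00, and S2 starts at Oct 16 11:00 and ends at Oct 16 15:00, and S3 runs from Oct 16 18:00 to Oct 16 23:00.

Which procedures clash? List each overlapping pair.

Sorted by start: S1, S2, S3, S5, S4, S6, S7.
S2 starts before S1 ends → S1 and S2 overlap.
S3 starts after S1 ends; S1 is clear from here.
S3 starts after S2 ends; S2 is clear from here.
S5 starts after S3 ends; S3 is clear from here.
S4 starts before S5 ends → S5 and S4 overlap.
S6 starts before S5 ends → S5 and S6 overlap.
S7 starts before S5 ends → S5 and S7 overlap.
S6 starts before S4 ends → S4 and S6 overlap.
S7 starts before S4 ends → S4 and S7 overlap.
S7 starts before S6 ends → S6 and S7 overlap.

S1 & S2, S4 & S5, S4 & S6, S4 & S7, S5 & S6, S5 & S7, S6 & S7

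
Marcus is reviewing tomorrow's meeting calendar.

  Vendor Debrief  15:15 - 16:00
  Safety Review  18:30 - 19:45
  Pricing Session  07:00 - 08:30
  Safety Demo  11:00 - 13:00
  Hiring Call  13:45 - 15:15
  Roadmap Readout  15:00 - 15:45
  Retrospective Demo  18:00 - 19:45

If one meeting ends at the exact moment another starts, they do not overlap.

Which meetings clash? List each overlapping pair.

Hiring Call & Roadmap Readout, Retrospective Demo & Safety Review, Roadmap Readout & Vendor Debrief

Sorted by start: Pricing Session, Safety Demo, Hiring Call, Roadmap Readout, Vendor Debrief, Retrospective Demo, Safety Review.
Safety Demo starts after Pricing Session ends, so nothing later overlaps Pricing Session either.
Hiring Call starts after Safety Demo ends, so nothing later overlaps Safety Demo either.
Roadmap Readout starts before Hiring Call ends → Hiring Call and Roadmap Readout overlap.
Vendor Debrief starts exactly when Hiring Call ends (back-to-back, no overlap), so nothing later overlaps Hiring Call either.
Vendor Debrief starts before Roadmap Readout ends → Roadmap Readout and Vendor Debrief overlap.
Retrospective Demo starts after Roadmap Readout ends, so nothing later overlaps Roadmap Readout either.
Retrospective Demo starts after Vendor Debrief ends, so nothing later overlaps Vendor Debrief either.
Safety Review starts before Retrospective Demo ends → Retrospective Demo and Safety Review overlap.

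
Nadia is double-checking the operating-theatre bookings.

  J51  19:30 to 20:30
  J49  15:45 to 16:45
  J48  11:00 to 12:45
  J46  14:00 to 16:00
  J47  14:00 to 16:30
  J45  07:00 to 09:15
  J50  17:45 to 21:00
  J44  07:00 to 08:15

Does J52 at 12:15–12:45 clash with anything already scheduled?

Yes — it overlaps J48

J44: ends 08:15 at or before J52 starts 12:15 → clear.
J45: ends 09:15 at or before J52 starts 12:15 → clear.
J48: starts 11:00 before J52 ends 12:45, and ends 12:45 after J52 starts 12:15 → overlap.
J46: starts 14:00 at or after J52 ends 12:45 → clear.
J47: starts 14:00 at or after J52 ends 12:45 → clear.
J49: starts 15:45 at or after J52 ends 12:45 → clear.
J50: starts 17:45 at or after J52 ends 12:45 → clear.
J51: starts 19:30 at or after J52 ends 12:45 → clear.
J52 overlaps J48.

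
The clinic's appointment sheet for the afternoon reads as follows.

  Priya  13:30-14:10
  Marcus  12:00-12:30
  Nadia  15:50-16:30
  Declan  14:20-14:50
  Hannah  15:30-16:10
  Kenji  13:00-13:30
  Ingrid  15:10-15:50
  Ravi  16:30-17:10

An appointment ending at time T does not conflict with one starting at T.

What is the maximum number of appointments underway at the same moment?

2

Sort all start/end points and keep a running count:
12:00 start Marcus → 1
12:30 end Marcus → 0
13:00 start Kenji → 1
13:30 end Kenji → 0
13:30 start Priya → 1
14:10 end Priya → 0
14:20 start Declan → 1
14:50 end Declan → 0
15:10 start Ingrid → 1
15:30 start Hannah → 2
15:50 end Ingrid → 1
15:50 start Nadia → 2
16:10 end Hannah → 1
16:30 end Nadia → 0
16:30 start Ravi → 1
17:10 end Ravi → 0
Peak is 2, at 15:30 (Hannah, Ingrid).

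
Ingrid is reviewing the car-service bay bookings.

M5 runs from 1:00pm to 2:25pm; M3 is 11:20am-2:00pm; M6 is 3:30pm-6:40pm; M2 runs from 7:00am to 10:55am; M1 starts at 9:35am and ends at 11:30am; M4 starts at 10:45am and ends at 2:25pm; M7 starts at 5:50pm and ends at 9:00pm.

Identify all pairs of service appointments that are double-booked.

M1 & M2, M1 & M3, M1 & M4, M2 & M4, M3 & M4, M3 & M5, M4 & M5, M6 & M7

Two intervals overlap when each starts before the other ends.
Sorted by start: M2, M1, M4, M3, M5, M6, M7.
M1 starts before M2 ends → M2 and M1 overlap.
M4 starts before M2 ends → M2 and M4 overlap.
M3 starts after M2 ends — done with M2.
M4 starts before M1 ends → M1 and M4 overlap.
M3 starts before M1 ends → M1 and M3 overlap.
M5 starts after M1 ends — done with M1.
M3 starts before M4 ends → M4 and M3 overlap.
M5 starts before M4 ends → M4 and M5 overlap.
M6 starts after M4 ends — done with M4.
M5 starts before M3 ends → M3 and M5 overlap.
M6 starts after M3 ends — done with M3.
M6 starts after M5 ends — done with M5.
M7 starts before M6 ends → M6 and M7 overlap.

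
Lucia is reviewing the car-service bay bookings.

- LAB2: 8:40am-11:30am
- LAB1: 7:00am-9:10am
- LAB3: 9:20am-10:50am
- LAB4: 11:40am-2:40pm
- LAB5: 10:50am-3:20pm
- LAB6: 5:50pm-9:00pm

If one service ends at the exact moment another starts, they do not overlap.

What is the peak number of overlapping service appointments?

Sort all start/end points and keep a running count:
7:00am start LAB1 → 1
8:40am start LAB2 → 2
9:10am end LAB1 → 1
9:20am start LAB3 → 2
10:50am end LAB3 → 1
10:50am start LAB5 → 2
11:30am end LAB2 → 1
11:40am start LAB4 → 2
2:40pm end LAB4 → 1
3:20pm end LAB5 → 0
5:50pm start LAB6 → 1
9:00pm end LAB6 → 0
Peak is 2, at 8:40am (LAB1, LAB2).

2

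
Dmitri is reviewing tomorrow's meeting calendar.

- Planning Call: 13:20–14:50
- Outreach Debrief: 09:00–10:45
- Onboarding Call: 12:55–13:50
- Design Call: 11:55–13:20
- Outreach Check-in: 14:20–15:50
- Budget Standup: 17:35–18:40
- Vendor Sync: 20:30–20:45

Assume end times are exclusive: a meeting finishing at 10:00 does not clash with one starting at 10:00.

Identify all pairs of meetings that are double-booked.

Check each pair: they overlap iff neither finishes before the other starts.
Sorted by start: Outreach Debrief, Design Call, Onboarding Call, Planning Call, Outreach Check-in, Budget Standup, Vendor Sync.
Design Call starts after Outreach Debrief ends; Outreach Debrief is clear from here.
Onboarding Call starts before Design Call ends → Design Call and Onboarding Call overlap.
Planning Call starts exactly when Design Call ends (back-to-back, no overlap); Design Call is clear from here.
Planning Call starts before Onboarding Call ends → Onboarding Call and Planning Call overlap.
Outreach Check-in starts after Onboarding Call ends; Onboarding Call is clear from here.
Outreach Check-in starts before Planning Call ends → Planning Call and Outreach Check-in overlap.
Budget Standup starts after Planning Call ends; Planning Call is clear from here.
Budget Standup starts after Outreach Check-in ends; Outreach Check-in is clear from here.
Vendor Sync starts after Budget Standup ends.

Design Call & Onboarding Call, Onboarding Call & Planning Call, Outreach Check-in & Planning Call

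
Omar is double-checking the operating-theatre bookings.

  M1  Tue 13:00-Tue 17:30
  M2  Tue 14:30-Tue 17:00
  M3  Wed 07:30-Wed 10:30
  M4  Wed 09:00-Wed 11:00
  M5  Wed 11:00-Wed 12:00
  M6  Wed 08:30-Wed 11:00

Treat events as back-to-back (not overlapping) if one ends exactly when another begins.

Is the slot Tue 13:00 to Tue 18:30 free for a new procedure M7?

M1: starts Tue 13:00 before M7 ends Tue 18:30, and ends Tue 17:30 after M7 starts Tue 13:00 → overlap.
M2: starts Tue 14:30 before M7 ends Tue 18:30, and ends Tue 17:00 after M7 starts Tue 13:00 → overlap.
M3: starts Wed 07:30 at or after M7 ends Tue 18:30 → clear.
M6: starts Wed 08:30 at or after M7 ends Tue 18:30 → clear.
M4: starts Wed 09:00 at or after M7 ends Tue 18:30 → clear.
M5: starts Wed 11:00 at or after M7 ends Tue 18:30 → clear.
M7 overlaps M1, M2.

No — it overlaps M1, M2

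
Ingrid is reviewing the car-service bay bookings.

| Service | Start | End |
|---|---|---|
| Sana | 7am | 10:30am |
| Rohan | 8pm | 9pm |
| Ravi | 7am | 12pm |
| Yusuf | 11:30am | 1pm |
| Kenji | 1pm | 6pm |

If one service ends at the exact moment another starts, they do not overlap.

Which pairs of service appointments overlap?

Sorted by start: Sana, Ravi, Yusuf, Kenji, Rohan.
Ravi starts before Sana ends → Sana and Ravi overlap.
Yusuf starts after Sana ends — done with Sana.
Yusuf starts before Ravi ends → Ravi and Yusuf overlap.
Kenji starts after Ravi ends — done with Ravi.
Kenji starts exactly when Yusuf ends (back-to-back, no overlap) — done with Yusuf.
Rohan starts after Kenji ends.

Ravi & Sana, Ravi & Yusuf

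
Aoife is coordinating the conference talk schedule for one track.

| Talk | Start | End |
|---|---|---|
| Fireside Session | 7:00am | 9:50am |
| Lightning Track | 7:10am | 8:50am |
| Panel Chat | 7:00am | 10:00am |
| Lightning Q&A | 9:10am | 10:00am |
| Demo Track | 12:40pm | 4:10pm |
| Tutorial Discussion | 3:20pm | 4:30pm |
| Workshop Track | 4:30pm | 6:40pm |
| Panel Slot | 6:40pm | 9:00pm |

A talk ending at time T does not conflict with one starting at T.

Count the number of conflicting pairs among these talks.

Check each pair: they overlap iff neither finishes before the other starts.
Sorted by start: Fireside Session, Panel Chat, Lightning Track, Lightning Q&A, Demo Track, Tutorial Discussion, Workshop Track, Panel Slot.
Panel Chat starts before Fireside Session ends → Fireside Session and Panel Chat overlap.
Lightning Track starts before Fireside Session ends → Fireside Session and Lightning Track overlap.
Lightning Q&A starts before Fireside Session ends → Fireside Session and Lightning Q&A overlap.
Demo Track starts after Fireside Session ends — done with Fireside Session.
Lightning Track starts before Panel Chat ends → Panel Chat and Lightning Track overlap.
Lightning Q&A starts before Panel Chat ends → Panel Chat and Lightning Q&A overlap.
Demo Track starts after Panel Chat ends — done with Panel Chat.
Lightning Q&A starts after Lightning Track ends — done with Lightning Track.
Demo Track starts after Lightning Q&A ends — done with Lightning Q&A.
Tutorial Discussion starts before Demo Track ends → Demo Track and Tutorial Discussion overlap.
Workshop Track starts after Demo Track ends — done with Demo Track.
Workshop Track starts exactly when Tutorial Discussion ends (back-to-back, no overlap) — done with Tutorial Discussion.
Panel Slot starts exactly when Workshop Track ends (back-to-back, no overlap).
Overlapping pairs: Demo Track & Tutorial Discussion, Fireside Session & Lightning Q&A, Fireside Session & Lightning Track, Fireside Session & Panel Chat, Lightning Q&A & Panel Chat, Lightning Track & Panel Chat — 6 in total.

6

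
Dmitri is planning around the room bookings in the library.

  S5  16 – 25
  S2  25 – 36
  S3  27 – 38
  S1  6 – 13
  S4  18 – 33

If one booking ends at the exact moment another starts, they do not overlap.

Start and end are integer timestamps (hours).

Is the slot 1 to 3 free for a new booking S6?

Yes — the slot is free

S1: starts 6 at or after S6 ends 3 → clear.
S5: starts 16 at or after S6 ends 3 → clear.
S4: starts 18 at or after S6 ends 3 → clear.
S2: starts 25 at or after S6 ends 3 → clear.
S3: starts 27 at or after S6 ends 3 → clear.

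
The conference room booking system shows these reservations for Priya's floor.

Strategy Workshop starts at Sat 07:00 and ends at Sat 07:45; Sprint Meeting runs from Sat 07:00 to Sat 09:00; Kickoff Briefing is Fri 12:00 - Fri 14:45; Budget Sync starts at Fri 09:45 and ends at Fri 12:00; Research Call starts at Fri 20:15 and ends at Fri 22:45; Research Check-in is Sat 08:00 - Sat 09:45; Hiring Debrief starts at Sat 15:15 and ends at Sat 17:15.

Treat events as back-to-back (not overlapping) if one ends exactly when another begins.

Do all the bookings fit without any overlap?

No

Sorted by start: Budget Sync, Kickoff Briefing, Research Call, Strategy Workshop, Sprint Meeting, Research Check-in, Hiring Debrief.
Kickoff Briefing starts exactly when Budget Sync ends (back-to-back, no overlap) — done with Budget Sync.
Research Call starts after Kickoff Briefing ends — done with Kickoff Briefing.
Strategy Workshop starts after Research Call ends — done with Research Call.
Sprint Meeting starts before Strategy Workshop ends → Strategy Workshop and Sprint Meeting overlap.
That's a conflict, so the schedule is not conflict-free.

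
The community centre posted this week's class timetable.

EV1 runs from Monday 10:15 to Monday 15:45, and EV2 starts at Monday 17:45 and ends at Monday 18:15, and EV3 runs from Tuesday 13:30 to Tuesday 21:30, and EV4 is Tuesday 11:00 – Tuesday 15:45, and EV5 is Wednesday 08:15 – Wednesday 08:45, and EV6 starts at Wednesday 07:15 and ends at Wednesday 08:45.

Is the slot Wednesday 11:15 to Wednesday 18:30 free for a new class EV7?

Yes — the slot is free

EV1: ends Monday 15:45 at or before EV7 starts Wednesday 11:15 → clear.
EV2: ends Monday 18:15 at or before EV7 starts Wednesday 11:15 → clear.
EV4: ends Tuesday 15:45 at or before EV7 starts Wednesday 11:15 → clear.
EV3: ends Tuesday 21:30 at or before EV7 starts Wednesday 11:15 → clear.
EV6: ends Wednesday 08:45 at or before EV7 starts Wednesday 11:15 → clear.
EV5: ends Wednesday 08:45 at or before EV7 starts Wednesday 11:15 → clear.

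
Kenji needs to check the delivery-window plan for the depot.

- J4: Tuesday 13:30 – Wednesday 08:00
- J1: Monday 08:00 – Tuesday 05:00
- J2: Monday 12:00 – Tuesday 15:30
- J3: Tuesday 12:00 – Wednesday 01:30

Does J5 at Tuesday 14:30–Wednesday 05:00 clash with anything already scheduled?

J1: ends Tuesday 05:00 at or before J5 starts Tuesday 14:30 → clear.
J2: starts Monday 12:00 before J5 ends Wednesday 05:00, and ends Tuesday 15:30 after J5 starts Tuesday 14:30 → overlap.
J3: starts Tuesday 12:00 before J5 ends Wednesday 05:00, and ends Wednesday 01:30 after J5 starts Tuesday 14:30 → overlap.
J4: starts Tuesday 13:30 before J5 ends Wednesday 05:00, and ends Wednesday 08:00 after J5 starts Tuesday 14:30 → overlap.
J5 overlaps J2, J3, J4.

Yes — it overlaps J2, J3, J4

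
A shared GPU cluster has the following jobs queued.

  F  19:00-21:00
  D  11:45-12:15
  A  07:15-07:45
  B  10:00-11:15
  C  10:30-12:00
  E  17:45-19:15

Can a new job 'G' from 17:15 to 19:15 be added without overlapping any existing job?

A: ends 07:45 at or before G starts 17:15 → clear.
B: ends 11:15 at or before G starts 17:15 → clear.
C: ends 12:00 at or before G starts 17:15 → clear.
D: ends 12:15 at or before G starts 17:15 → clear.
E: starts 17:45 before G ends 19:15, and ends 19:15 after G starts 17:15 → overlap.
F: starts 19:00 before G ends 19:15, and ends 21:00 after G starts 17:15 → overlap.
G overlaps E, F.

No — it overlaps E, F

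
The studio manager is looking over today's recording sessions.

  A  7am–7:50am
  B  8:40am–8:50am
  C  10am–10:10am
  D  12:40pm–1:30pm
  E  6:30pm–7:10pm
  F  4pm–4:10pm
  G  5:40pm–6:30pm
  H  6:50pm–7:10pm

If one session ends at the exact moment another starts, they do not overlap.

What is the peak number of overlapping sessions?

2

Walk through starts and ends in time order (an end at T is processed before a start at T):
7am start A → 1
7:50am end A → 0
8:40am start B → 1
8:50am end B → 0
10am start C → 1
10:10am end C → 0
12:40pm start D → 1
1:30pm end D → 0
4pm start F → 1
4:10pm end F → 0
5:40pm start G → 1
6:30pm end G → 0
6:30pm start E → 1
6:50pm start H → 2
7:10pm end E → 1
7:10pm end H → 0
Peak is 2, at 6:50pm (E, H).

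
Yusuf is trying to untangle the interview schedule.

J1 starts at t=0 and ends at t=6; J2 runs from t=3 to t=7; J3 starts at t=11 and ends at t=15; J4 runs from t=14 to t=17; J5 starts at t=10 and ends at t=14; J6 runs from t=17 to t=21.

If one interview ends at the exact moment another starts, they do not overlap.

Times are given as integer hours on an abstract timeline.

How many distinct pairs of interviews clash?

Sorted by start: J1, J2, J5, J3, J4, J6.
J2 starts before J1 ends → J1 and J2 overlap.
J5 starts after J1 ends, so J1 has no further overlaps.
J5 starts after J2 ends, so J2 has no further overlaps.
J3 starts before J5 ends → J5 and J3 overlap.
J4 starts exactly when J5 ends (back-to-back, no overlap), so J5 has no further overlaps.
J4 starts before J3 ends → J3 and J4 overlap.
J6 starts after J3 ends.
J6 starts exactly when J4 ends (back-to-back, no overlap).
Overlapping pairs: J1 & J2, J3 & J4, J3 & J5 — 3 in total.

3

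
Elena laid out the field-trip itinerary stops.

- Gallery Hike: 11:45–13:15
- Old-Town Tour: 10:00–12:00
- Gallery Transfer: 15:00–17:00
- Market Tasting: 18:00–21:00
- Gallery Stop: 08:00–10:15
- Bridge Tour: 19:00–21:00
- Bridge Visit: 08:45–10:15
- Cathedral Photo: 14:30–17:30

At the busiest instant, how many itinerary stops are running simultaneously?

3

Walk through starts and ends in time order (an end at T is processed before a start at T):
08:00 start Gallery Stop → 1
08:45 start Bridge Visit → 2
10:00 start Old-Town Tour → 3
10:15 end Bridge Visit → 2
10:15 end Gallery Stop → 1
11:45 start Gallery Hike → 2
12:00 end Old-Town Tour → 1
13:15 end Gallery Hike → 0
14:30 start Cathedral Photo → 1
15:00 start Gallery Transfer → 2
17:00 end Gallery Transfer → 1
17:30 end Cathedral Photo → 0
18:00 start Market Tasting → 1
19:00 start Bridge Tour → 2
21:00 end Bridge Tour → 1
21:00 end Market Tasting → 0
Peak is 3, at 10:00 (Bridge Visit, Gallery Stop, Old-Town Tour).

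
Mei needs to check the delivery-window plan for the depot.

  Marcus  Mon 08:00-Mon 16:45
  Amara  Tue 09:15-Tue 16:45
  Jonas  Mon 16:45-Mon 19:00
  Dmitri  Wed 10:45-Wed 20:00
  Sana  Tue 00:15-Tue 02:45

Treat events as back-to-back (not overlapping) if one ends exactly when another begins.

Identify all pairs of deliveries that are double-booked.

no conflicts

Sorted by start: Marcus, Jonas, Sana, Amara, Dmitri.
Jonas starts exactly when Marcus ends (back-to-back, no overlap) — done with Marcus.
Sana starts after Jonas ends — done with Jonas.
Amara starts after Sana ends — done with Sana.
Dmitri starts after Amara ends.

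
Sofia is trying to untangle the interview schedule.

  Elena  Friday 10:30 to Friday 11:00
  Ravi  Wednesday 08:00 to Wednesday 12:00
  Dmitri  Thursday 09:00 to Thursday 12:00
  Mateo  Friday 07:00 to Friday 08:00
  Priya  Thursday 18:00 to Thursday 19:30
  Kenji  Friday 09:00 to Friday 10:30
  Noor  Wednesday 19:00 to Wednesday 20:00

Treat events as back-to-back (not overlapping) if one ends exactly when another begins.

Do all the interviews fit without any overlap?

Yes

Sorted by start: Ravi, Noor, Dmitri, Priya, Mateo, Kenji, Elena.
Noor starts after Ravi ends — done with Ravi.
Dmitri starts after Noor ends — done with Noor.
Priya starts after Dmitri ends — done with Dmitri.
Mateo starts after Priya ends — done with Priya.
Kenji starts after Mateo ends — done with Mateo.
Elena starts exactly when Kenji ends (back-to-back, no overlap).
Every pair is clear; the schedule has no overlaps.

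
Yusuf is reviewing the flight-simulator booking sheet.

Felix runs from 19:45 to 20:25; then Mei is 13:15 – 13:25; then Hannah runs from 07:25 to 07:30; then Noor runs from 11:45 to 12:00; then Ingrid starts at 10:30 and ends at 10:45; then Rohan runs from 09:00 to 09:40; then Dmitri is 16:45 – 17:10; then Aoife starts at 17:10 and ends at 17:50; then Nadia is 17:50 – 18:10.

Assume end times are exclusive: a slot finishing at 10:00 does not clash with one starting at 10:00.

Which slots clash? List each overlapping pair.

Sorted by start: Hannah, Rohan, Ingrid, Noor, Mei, Dmitri, Aoife, Nadia, Felix.
Rohan starts after Hannah ends — done with Hannah.
Ingrid starts after Rohan ends — done with Rohan.
Noor starts after Ingrid ends — done with Ingrid.
Mei starts after Noor ends — done with Noor.
Dmitri starts after Mei ends — done with Mei.
Aoife starts exactly when Dmitri ends (back-to-back, no overlap) — done with Dmitri.
Nadia starts exactly when Aoife ends (back-to-back, no overlap) — done with Aoife.
Felix starts after Nadia ends.

no overlapping pairs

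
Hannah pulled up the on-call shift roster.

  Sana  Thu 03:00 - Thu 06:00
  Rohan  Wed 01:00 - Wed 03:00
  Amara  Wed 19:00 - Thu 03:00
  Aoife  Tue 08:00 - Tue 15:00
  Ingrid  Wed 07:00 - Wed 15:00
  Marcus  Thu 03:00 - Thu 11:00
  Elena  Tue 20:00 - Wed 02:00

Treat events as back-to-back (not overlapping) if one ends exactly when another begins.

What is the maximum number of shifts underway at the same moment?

2

Sort all start/end points and keep a running count:
Tue 08:00 start Aoife → 1
Tue 15:00 end Aoife → 0
Tue 20:00 start Elena → 1
Wed 01:00 start Rohan → 2
Wed 02:00 end Elena → 1
Wed 03:00 end Rohan → 0
Wed 07:00 start Ingrid → 1
Wed 15:00 end Ingrid → 0
Wed 19:00 start Amara → 1
Thu 03:00 end Amara → 0
Thu 03:00 start Marcus → 1
Thu 03:00 start Sana → 2
Thu 06:00 end Sana → 1
Thu 11:00 end Marcus → 0
Peak is 2, at Wed 01:00 (Elena, Rohan).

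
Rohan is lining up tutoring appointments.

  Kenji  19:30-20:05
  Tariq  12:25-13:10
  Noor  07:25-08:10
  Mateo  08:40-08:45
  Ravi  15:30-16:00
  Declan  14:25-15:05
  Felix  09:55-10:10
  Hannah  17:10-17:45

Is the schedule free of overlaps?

Check each pair: they overlap iff neither finishes before the other starts.
Sorted by start: Noor, Mateo, Felix, Tariq, Declan, Ravi, Hannah, Kenji.
Mateo starts after Noor ends; Noor is clear from here.
Felix starts after Mateo ends; Mateo is clear from here.
Tariq starts after Felix ends; Felix is clear from here.
Declan starts after Tariq ends; Tariq is clear from here.
Ravi starts after Declan ends; Declan is clear from here.
Hannah starts after Ravi ends; Ravi is clear from here.
Kenji starts after Hannah ends.
Every pair is clear; the schedule has no overlaps.

Yes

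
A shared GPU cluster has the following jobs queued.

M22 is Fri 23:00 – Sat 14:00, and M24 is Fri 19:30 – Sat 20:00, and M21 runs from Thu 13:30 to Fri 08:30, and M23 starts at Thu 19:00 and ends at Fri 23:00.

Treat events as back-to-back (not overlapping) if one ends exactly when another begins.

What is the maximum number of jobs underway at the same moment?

Sweep the timeline, counting +1 at each start and −1 at each end (ends before starts at a tie):
Thu 13:30 start M21 → 1
Thu 19:00 start M23 → 2
Fri 08:30 end M21 → 1
Fri 19:30 start M24 → 2
Fri 23:00 end M23 → 1
Fri 23:00 start M22 → 2
Sat 14:00 end M22 → 1
Sat 20:00 end M24 → 0
Peak is 2, at Thu 19:00 (M21, M23).

2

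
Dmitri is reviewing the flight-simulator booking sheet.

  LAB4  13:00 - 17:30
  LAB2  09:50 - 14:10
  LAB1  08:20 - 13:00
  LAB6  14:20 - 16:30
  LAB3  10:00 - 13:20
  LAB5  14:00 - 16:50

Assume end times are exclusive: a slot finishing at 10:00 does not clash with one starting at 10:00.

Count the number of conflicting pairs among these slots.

Sorted by start: LAB1, LAB2, LAB3, LAB4, LAB5, LAB6.
LAB2 starts before LAB1 ends → LAB1 and LAB2 overlap.
LAB3 starts before LAB1 ends → LAB1 and LAB3 overlap.
LAB4 starts exactly when LAB1 ends (back-to-back, no overlap) — done with LAB1.
LAB3 starts before LAB2 ends → LAB2 and LAB3 overlap.
LAB4 starts before LAB2 ends → LAB2 and LAB4 overlap.
LAB5 starts before LAB2 ends → LAB2 and LAB5 overlap.
LAB6 starts after LAB2 ends.
LAB4 starts before LAB3 ends → LAB3 and LAB4 overlap.
LAB5 starts after LAB3 ends — done with LAB3.
LAB5 starts before LAB4 ends → LAB4 and LAB5 overlap.
LAB6 starts before LAB4 ends → LAB4 and LAB6 overlap.
LAB6 starts before LAB5 ends → LAB5 and LAB6 overlap.
Overlapping pairs: LAB1 & LAB2, LAB1 & LAB3, LAB2 & LAB3, LAB2 & LAB4, LAB2 & LAB5, LAB3 & LAB4, LAB4 & LAB5, LAB4 & LAB6, LAB5 & LAB6 — 9 in total.

9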